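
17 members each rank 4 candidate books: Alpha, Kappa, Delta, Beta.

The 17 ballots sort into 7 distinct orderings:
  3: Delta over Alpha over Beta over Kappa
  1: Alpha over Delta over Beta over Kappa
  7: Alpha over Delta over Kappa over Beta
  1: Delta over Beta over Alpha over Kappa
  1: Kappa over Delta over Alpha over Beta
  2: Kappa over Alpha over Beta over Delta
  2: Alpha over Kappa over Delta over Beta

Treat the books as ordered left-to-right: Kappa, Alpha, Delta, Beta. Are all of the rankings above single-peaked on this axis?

Axis positions: Kappa=1, Alpha=2, Delta=3, Beta=4.
Type 1 (peak Delta at position 3): ranking walks positions 3-2-4-1, expanding outward from the peak — single-peaked.
Type 2 (peak Alpha at position 2): ranking walks positions 2-3-4-1, expanding outward from the peak — single-peaked.
Type 3 (peak Alpha at position 2): ranking walks positions 2-3-1-4, expanding outward from the peak — single-peaked.
Type 4 (peak Delta at position 3): ranking walks positions 3-4-2-1, expanding outward from the peak — single-peaked.
Type 5: ranking walks positions 1-3-2-4; Delta is ranked above Alpha even though Alpha lies between Delta and the peak Kappa on the axis — preferences dip and rise again. Not single-peaked.
Type 6: ranking walks positions 1-2-4-3; Beta is ranked above Delta even though Delta lies between Beta and the peak Kappa on the axis — preferences dip and rise again. Not single-peaked.
Type 7 (peak Alpha at position 2): ranking walks positions 2-1-3-4, expanding outward from the peak — single-peaked.
Type 5 violates single-peakedness, so the profile is not single-peaked on this axis.

no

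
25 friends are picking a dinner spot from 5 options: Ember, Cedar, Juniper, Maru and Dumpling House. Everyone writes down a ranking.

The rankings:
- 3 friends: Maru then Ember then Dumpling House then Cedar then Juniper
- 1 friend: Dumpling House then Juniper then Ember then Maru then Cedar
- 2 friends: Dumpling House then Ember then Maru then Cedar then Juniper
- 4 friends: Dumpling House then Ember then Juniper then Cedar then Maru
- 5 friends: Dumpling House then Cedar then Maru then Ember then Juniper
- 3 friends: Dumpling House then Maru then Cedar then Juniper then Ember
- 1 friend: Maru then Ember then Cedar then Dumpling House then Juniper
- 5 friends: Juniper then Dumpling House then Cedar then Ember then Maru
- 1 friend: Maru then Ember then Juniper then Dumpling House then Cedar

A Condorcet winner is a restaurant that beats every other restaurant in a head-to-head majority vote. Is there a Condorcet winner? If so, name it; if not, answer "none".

Check each pair by majority over 25 ballots:
Ember–Cedar: Cedar 13–12.
Ember vs Juniper: Ember wins 16–9.
Ember vs Maru: Maru, 13–12.
Ember–Dumpling House: Dumpling House 20–5.
Cedar–Juniper: Cedar 14–11.
Cedar vs Maru: Cedar, 14–11.
Cedar vs Dumpling House: Dumpling House, 24–1.
Juniper–Maru: Maru 15–10.
Juniper vs Dumpling House: Dumpling House, 19–6.
Maru vs Dumpling House: Dumpling House wins 20–5.
Dumpling House wins every pairwise contest, so Dumpling House is the Condorcet winner.

Dumpling House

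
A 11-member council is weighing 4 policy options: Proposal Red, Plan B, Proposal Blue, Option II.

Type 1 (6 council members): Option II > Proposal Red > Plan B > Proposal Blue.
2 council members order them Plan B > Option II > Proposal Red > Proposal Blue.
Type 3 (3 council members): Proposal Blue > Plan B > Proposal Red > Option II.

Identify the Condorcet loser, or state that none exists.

Proposal Blue

Head-to-head results (11 council members):
Proposal Red vs Plan B: Proposal Red wins 6–5.
Proposal Red vs Proposal Blue: Proposal Red is ranked higher on 6+2 = 8 ballots, Proposal Blue on 3. Proposal Red wins 8–3.
Proposal Red vs Option II: Option II, 8–3.
Plan B vs Proposal Blue: Plan B preferred on 6+2 = 8 ballots; Plan B wins 8–3.
Plan B vs Option II: Option II wins 6–5.
Proposal Blue vs Option II: 3 for Proposal Blue, 8 for Option II — Option II by 8–3.
Proposal Blue is beaten in every head-to-head and is the Condorcet loser.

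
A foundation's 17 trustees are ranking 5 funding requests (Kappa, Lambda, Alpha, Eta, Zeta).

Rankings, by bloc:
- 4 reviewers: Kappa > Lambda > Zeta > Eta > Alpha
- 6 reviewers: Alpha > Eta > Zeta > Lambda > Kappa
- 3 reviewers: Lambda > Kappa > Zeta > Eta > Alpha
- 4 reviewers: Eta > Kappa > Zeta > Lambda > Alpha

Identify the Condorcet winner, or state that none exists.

Eta

Head-to-head results (17 reviewers):
Kappa vs Lambda: Lambda, 9–8.
Kappa vs Alpha: Kappa wins 11–6.
Kappa vs Eta: Eta wins 10–7.
Kappa vs Zeta: Kappa is ranked higher on 4+3+4 = 11 ballots, Zeta on 6. Kappa wins 11–6.
Lambda vs Alpha: 4+3+4 = 11 for Lambda, 6 for Alpha — Lambda by 11–6.
Lambda–Eta: Eta 10–7.
Lambda vs Zeta: Zeta wins 10–7.
Alpha vs Eta: 6 for Alpha, 11 for Eta — Eta by 11–6.
Alpha–Zeta: Zeta 11–6.
Eta vs Zeta: Eta is ranked higher on 6+4 = 10 ballots, Zeta on 7. Eta wins 10–7.
Eta wins every pairwise contest, so Eta is the Condorcet winner.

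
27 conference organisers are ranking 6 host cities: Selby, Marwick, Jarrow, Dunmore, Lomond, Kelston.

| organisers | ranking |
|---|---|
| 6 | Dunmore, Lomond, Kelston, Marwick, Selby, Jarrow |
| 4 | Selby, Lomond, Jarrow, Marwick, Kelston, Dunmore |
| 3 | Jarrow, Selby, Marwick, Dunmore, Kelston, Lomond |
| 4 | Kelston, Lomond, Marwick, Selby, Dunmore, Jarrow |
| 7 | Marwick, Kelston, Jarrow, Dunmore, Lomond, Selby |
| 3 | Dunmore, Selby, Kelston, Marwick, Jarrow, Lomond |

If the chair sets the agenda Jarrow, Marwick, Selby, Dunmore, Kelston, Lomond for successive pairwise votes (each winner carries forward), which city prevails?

Lomond

Round 1: Jarrow vs Marwick — 7–20, Marwick advances.
Round 2: Marwick vs Selby — 17–10, Marwick advances.
Round 3: Marwick vs Dunmore — 18–9, Marwick advances.
Round 4: Marwick vs Kelston — 14–13, Marwick advances.
Round 5: Marwick vs Lomond — 13–14, Lomond advances.
Lomond survives the agenda.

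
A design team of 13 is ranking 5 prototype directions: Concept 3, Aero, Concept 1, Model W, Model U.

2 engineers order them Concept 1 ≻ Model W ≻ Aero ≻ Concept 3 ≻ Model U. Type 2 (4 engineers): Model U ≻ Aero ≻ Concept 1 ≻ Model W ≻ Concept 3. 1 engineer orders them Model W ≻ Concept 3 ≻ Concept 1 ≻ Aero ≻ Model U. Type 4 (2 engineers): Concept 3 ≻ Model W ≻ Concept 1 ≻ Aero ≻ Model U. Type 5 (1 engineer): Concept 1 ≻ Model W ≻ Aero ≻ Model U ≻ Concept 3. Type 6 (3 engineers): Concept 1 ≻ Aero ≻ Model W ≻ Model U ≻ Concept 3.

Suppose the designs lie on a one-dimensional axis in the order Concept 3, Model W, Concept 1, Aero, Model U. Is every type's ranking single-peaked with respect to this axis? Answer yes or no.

Axis positions: Concept 3=1, Model W=2, Concept 1=3, Aero=4, Model U=5.
Type 1 (peak Concept 1 at position 3): ranking walks positions 3-2-4-1-5, expanding outward from the peak — single-peaked.
Type 2 (peak Model U at position 5): ranking walks positions 5-4-3-2-1, expanding outward from the peak — single-peaked.
Type 3 (peak Model W at position 2): ranking walks positions 2-1-3-4-5, expanding outward from the peak — single-peaked.
Type 4 (peak Concept 3 at position 1): ranking walks positions 1-2-3-4-5, expanding outward from the peak — single-peaked.
Type 5 (peak Concept 1 at position 3): ranking walks positions 3-2-4-5-1, expanding outward from the peak — single-peaked.
Type 6 (peak Concept 1 at position 3): ranking walks positions 3-4-2-5-1, expanding outward from the peak — single-peaked.
Every ranking is single-peaked on this axis.

yes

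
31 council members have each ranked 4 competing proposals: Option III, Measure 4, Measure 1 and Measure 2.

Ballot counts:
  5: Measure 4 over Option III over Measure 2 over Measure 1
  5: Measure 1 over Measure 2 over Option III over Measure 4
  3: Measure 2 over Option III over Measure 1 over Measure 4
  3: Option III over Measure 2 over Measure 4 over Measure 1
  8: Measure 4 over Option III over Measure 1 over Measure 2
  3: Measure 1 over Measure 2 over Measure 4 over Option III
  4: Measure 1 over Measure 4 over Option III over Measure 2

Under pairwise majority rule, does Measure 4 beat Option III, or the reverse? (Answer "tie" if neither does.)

Measure 4

Ballots ranking Measure 4 above Option III: 5 + 8 + 3 + 4 = 20.
Ballots ranking Option III above Measure 4: 31 − 20 = 11.
Measure 4 wins the head-to-head 20–11.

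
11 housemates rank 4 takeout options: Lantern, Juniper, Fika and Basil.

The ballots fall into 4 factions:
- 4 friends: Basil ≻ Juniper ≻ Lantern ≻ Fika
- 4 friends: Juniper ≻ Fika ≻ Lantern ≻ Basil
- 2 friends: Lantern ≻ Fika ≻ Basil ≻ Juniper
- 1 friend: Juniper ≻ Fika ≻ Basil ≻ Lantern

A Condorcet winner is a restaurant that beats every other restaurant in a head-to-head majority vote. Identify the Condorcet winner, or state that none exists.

none

Check each pair by majority over 11 ballots:
Lantern vs Juniper: Juniper, 9–2.
Lantern–Fika: Lantern 6–5.
Lantern vs Basil: Lantern preferred on 4+2 = 6 ballots; Lantern wins 6–5.
Juniper vs Fika: Juniper, 9–2.
Juniper vs Basil: Basil, 6–5.
Fika vs Basil: Fika is ranked higher on 4+2+1 = 7 ballots, Basil on 4. Fika wins 7–4.
Each restaurant drops at least one matchup (Lantern loses to Juniper; Juniper loses to Basil; Fika loses to Lantern; Basil loses to Lantern); the cycle Lantern beats Basil beats Juniper beats Lantern rules out a Condorcet winner.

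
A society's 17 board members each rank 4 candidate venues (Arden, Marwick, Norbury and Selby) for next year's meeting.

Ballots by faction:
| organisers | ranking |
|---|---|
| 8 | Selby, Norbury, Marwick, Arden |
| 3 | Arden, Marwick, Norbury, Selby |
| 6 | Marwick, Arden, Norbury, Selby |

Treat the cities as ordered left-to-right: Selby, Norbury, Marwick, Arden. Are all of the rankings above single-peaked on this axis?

Axis positions: Selby=1, Norbury=2, Marwick=3, Arden=4.
Faction 1 (peak Selby at position 1): ranking walks positions 1-2-3-4, expanding outward from the peak — single-peaked.
Faction 2 (peak Arden at position 4): ranking walks positions 4-3-2-1, expanding outward from the peak — single-peaked.
Faction 3 (peak Marwick at position 3): ranking walks positions 3-4-2-1, expanding outward from the peak — single-peaked.
Every ranking is single-peaked on this axis.

yes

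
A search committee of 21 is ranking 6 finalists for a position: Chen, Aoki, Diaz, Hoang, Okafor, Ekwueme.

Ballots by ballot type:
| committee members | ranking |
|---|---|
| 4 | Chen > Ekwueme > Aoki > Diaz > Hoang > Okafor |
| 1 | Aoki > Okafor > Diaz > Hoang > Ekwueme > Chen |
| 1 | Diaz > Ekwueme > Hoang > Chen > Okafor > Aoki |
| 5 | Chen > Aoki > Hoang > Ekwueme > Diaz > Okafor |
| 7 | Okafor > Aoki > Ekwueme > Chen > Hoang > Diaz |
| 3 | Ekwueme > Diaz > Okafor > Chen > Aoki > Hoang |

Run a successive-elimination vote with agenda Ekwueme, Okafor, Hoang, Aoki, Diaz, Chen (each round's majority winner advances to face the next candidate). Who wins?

Chen

Round 1: Ekwueme vs Okafor — 13–8, Ekwueme advances.
Round 2: Ekwueme vs Hoang — 15–6, Ekwueme advances.
Round 3: Ekwueme vs Aoki — 8–13, Aoki advances.
Round 4: Aoki vs Diaz — 17–4, Aoki advances.
Round 5: Aoki vs Chen — 8–13, Chen advances.
The agenda winner is Chen.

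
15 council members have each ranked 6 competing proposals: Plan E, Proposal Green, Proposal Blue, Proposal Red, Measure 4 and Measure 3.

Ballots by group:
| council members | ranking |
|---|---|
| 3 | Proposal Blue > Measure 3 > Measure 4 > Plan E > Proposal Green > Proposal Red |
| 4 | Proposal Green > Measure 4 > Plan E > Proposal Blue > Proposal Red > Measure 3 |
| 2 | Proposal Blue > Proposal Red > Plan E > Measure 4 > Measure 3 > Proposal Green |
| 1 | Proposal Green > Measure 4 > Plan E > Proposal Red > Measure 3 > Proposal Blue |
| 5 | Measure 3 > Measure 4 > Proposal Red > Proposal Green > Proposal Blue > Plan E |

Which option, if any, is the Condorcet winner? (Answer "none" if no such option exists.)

none

Check each pair by majority over 15 ballots:
Plan E vs Proposal Green: 3+2 = 5 for Plan E, 10 for Proposal Green — Proposal Green by 10–5.
Plan E vs Proposal Blue: Proposal Blue wins 10–5.
Plan E vs Proposal Red: Plan E wins 8–7.
Plan E vs Measure 4: Measure 4, 13–2.
Plan E vs Measure 3: Plan E preferred on 4+2+1 = 7 ballots; Measure 3 wins 8–7.
Proposal Green vs Proposal Blue: Proposal Green wins 10–5.
Proposal Green vs Proposal Red: 3+4+1 = 8 for Proposal Green, 7 for Proposal Red — Proposal Green by 8–7.
Proposal Green vs Measure 4: 4+1 = 5 for Proposal Green, 10 for Measure 4 — Measure 4 by 10–5.
Proposal Green–Measure 3: Measure 3 10–5.
Proposal Blue vs Proposal Red: 3+4+2 = 9 for Proposal Blue, 6 for Proposal Red — Proposal Blue by 9–6.
Proposal Blue vs Measure 4: 5 to 10, Measure 4.
Proposal Blue vs Measure 3: Proposal Blue wins 9–6.
Proposal Red–Measure 4: Measure 4 13–2.
Proposal Red–Measure 3: Measure 3 8–7.
Measure 4 vs Measure 3: Measure 3, 8–7.
Each option drops at least one matchup (Plan E loses to Proposal Green; Proposal Green loses to Measure 4; Proposal Blue loses to Proposal Green; Proposal Red loses to Plan E; Measure 4 loses to Measure 3; Measure 3 loses to Proposal Blue); the cycle Proposal Green beats Proposal Blue beats Measure 3 beats Proposal Green rules out a Condorcet winner.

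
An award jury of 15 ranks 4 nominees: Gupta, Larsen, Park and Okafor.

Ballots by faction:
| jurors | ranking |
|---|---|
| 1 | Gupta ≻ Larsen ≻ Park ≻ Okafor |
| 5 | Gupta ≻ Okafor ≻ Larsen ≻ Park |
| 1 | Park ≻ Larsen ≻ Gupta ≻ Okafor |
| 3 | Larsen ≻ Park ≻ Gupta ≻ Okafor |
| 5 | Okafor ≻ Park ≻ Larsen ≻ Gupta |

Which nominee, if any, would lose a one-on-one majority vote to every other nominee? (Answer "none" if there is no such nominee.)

Head-to-head results (15 jurors):
Gupta–Larsen: Larsen 9–6.
Gupta vs Park: 6 to 9, Park.
Gupta vs Okafor: 1+5+1+3 = 10 for Gupta, 5 for Okafor — Gupta by 10–5.
Larsen vs Park: Larsen preferred on 1+5+3 = 9 ballots; Larsen wins 9–6.
Larsen vs Okafor: Larsen preferred on 1+1+3 = 5 ballots; Okafor wins 10–5.
Park vs Okafor: 5 to 10, Okafor.
Every nominee wins at least one matchup (Gupta beats Okafor; Larsen beats Gupta; Park beats Gupta; Okafor beats Larsen), so there is no Condorcet loser.

none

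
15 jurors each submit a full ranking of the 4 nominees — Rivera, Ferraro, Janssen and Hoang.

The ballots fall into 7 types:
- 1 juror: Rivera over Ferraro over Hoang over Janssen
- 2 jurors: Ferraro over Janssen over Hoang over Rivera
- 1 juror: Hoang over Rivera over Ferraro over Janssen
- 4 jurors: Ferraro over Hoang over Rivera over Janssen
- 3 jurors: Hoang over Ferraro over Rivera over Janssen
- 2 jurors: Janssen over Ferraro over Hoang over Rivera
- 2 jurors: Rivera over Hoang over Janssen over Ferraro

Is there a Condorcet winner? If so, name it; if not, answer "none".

Ferraro

Check each pair by majority over 15 ballots:
Rivera vs Ferraro: 1+1+2 = 4 for Rivera, 11 for Ferraro — Ferraro by 11–4.
Rivera vs Janssen: Rivera is ranked higher on 1+1+4+3+2 = 11 ballots, Janssen on 4. Rivera wins 11–4.
Rivera vs Hoang: Rivera is ranked higher on 1+2 = 3 ballots, Hoang on 12. Hoang wins 12–3.
Ferraro vs Janssen: Ferraro is ranked higher on 1+2+1+4+3 = 11 ballots, Janssen on 4. Ferraro wins 11–4.
Ferraro vs Hoang: 1+2+4+2 = 9 for Ferraro, 6 for Hoang — Ferraro by 9–6.
Janssen vs Hoang: 2+2 = 4 for Janssen, 11 for Hoang — Hoang by 11–4.
Ferraro wins every pairwise contest, so Ferraro is the Condorcet winner.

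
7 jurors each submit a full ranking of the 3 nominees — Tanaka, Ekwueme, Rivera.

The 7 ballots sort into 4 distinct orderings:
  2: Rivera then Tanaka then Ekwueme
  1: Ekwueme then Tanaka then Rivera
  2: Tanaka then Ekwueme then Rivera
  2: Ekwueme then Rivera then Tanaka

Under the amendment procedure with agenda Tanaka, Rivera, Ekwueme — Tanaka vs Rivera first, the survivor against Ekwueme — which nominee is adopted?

Round 1: Tanaka vs Rivera — 3–4, Rivera advances.
Round 2: Rivera vs Ekwueme — 2–5, Ekwueme advances.
Ekwueme survives the agenda.

Ekwueme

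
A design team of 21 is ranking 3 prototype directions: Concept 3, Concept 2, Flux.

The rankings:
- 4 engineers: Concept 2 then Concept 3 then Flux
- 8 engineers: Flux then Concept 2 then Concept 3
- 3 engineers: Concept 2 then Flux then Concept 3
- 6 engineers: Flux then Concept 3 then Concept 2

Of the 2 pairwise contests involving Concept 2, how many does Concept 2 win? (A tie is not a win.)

1

Concept 2 against each rival (21 engineers):
Concept 2 vs Concept 3: Concept 2 is ranked higher on 4+8+3 = 15 ballots, Concept 3 on 6. Concept 2 wins 15–6.
Concept 2 vs Flux: Flux, 14–7.
Concept 2 beats Concept 3; loses to Flux — 1 pairwise win.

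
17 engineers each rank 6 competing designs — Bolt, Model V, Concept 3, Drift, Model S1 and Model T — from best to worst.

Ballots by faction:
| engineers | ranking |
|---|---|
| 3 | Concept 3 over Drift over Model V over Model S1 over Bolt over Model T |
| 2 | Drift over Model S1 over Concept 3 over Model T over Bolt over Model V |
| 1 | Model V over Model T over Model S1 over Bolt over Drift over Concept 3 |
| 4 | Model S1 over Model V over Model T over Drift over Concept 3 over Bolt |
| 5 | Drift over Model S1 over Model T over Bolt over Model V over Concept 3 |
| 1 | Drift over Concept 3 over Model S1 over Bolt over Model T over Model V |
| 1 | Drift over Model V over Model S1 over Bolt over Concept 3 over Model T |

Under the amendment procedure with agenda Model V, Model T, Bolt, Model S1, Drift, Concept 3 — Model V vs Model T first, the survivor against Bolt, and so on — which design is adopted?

Drift

Round 1: Model V vs Model T — 9–8, Model V advances.
Round 2: Model V vs Bolt — 9–8, Model V advances.
Round 3: Model V vs Model S1 — 5–12, Model S1 advances.
Round 4: Model S1 vs Drift — 5–12, Drift advances.
Round 5: Drift vs Concept 3 — 14–3, Drift advances.
Drift survives the agenda.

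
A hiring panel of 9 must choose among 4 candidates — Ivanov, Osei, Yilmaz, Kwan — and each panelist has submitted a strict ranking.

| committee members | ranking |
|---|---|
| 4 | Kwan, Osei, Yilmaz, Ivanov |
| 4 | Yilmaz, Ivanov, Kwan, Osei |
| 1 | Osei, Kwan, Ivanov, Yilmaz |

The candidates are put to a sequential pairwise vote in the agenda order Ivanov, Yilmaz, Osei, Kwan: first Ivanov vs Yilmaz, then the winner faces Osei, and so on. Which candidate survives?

Kwan

Round 1: Ivanov vs Yilmaz — 1–8, Yilmaz advances.
Round 2: Yilmaz vs Osei — 4–5, Osei advances.
Round 3: Osei vs Kwan — 1–8, Kwan advances.
The agenda winner is Kwan.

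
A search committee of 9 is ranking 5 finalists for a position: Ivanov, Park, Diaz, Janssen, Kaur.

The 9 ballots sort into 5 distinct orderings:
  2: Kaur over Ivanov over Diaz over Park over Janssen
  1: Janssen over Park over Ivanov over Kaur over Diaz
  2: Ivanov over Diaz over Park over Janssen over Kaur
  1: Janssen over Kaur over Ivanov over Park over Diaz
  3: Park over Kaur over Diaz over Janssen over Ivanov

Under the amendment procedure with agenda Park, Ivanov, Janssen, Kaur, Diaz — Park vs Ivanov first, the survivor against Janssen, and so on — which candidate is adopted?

Kaur

Round 1: Park vs Ivanov — 4–5, Ivanov advances.
Round 2: Ivanov vs Janssen — 4–5, Janssen advances.
Round 3: Janssen vs Kaur — 4–5, Kaur advances.
Round 4: Kaur vs Diaz — 7–2, Kaur advances.
Kaur survives the agenda.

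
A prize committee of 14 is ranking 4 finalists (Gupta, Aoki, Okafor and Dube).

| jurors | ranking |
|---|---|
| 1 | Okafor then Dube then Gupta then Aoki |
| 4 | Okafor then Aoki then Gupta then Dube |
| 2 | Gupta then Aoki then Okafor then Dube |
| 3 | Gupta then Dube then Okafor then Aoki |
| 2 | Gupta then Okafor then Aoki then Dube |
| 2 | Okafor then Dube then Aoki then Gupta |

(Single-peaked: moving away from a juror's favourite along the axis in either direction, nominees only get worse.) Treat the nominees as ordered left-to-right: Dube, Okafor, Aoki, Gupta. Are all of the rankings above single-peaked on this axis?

no

Axis positions: Dube=1, Okafor=2, Aoki=3, Gupta=4.
Type 1: ranking walks positions 2-1-4-3; Gupta is ranked above Aoki even though Aoki lies between Gupta and the peak Okafor on the axis — preferences dip and rise again. Not single-peaked.
Type 2 (peak Okafor at position 2): ranking walks positions 2-3-4-1, expanding outward from the peak — single-peaked.
Type 3 (peak Gupta at position 4): ranking walks positions 4-3-2-1, expanding outward from the peak — single-peaked.
Type 4: ranking walks positions 4-1-2-3; Dube is ranked above Aoki even though Aoki lies between Dube and the peak Gupta on the axis — preferences dip and rise again. Not single-peaked.
Type 5: ranking walks positions 4-2-3-1; Okafor is ranked above Aoki even though Aoki lies between Okafor and the peak Gupta on the axis — preferences dip and rise again. Not single-peaked.
Type 6 (peak Okafor at position 2): ranking walks positions 2-1-3-4, expanding outward from the peak — single-peaked.
Type 1 violates single-peakedness, so the profile is not single-peaked on this axis.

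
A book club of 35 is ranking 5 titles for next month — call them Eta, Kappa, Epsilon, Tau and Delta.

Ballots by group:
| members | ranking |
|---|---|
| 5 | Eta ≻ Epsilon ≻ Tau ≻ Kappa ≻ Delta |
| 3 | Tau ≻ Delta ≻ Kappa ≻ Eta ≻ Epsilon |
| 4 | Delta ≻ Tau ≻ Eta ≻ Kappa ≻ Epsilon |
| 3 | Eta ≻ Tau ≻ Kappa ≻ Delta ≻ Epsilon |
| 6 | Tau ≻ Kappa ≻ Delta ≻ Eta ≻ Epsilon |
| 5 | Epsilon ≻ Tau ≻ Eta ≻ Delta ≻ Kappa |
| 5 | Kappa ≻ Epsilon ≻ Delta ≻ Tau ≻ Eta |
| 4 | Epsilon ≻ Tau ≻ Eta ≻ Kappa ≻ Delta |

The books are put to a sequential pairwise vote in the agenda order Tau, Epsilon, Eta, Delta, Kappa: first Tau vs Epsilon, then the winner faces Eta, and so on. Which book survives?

Kappa

Round 1: Tau vs Epsilon — 16–19, Epsilon advances.
Round 2: Epsilon vs Eta — 14–21, Eta advances.
Round 3: Eta vs Delta — 17–18, Delta advances.
Round 4: Delta vs Kappa — 12–23, Kappa advances.
The agenda winner is Kappa.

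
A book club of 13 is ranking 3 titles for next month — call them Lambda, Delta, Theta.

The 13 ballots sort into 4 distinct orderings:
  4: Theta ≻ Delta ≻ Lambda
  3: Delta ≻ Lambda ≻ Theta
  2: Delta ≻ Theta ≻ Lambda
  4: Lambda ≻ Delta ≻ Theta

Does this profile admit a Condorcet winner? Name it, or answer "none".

Delta

Head-to-head results (13 members):
Lambda vs Delta: Delta wins 9–4.
Lambda vs Theta: Lambda, 7–6.
Delta–Theta: Delta 9–4.
Delta beats each of Lambda, Theta — Delta is the Condorcet winner.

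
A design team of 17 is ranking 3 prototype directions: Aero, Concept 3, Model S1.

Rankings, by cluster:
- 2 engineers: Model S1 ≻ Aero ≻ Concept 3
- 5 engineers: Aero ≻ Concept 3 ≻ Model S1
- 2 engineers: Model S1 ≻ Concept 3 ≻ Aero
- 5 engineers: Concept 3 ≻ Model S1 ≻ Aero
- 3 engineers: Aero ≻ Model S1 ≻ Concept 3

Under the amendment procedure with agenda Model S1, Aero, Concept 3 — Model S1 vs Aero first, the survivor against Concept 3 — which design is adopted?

Concept 3

Round 1: Model S1 vs Aero — 9–8, Model S1 advances.
Round 2: Model S1 vs Concept 3 — 7–10, Concept 3 advances.
Concept 3 survives the agenda.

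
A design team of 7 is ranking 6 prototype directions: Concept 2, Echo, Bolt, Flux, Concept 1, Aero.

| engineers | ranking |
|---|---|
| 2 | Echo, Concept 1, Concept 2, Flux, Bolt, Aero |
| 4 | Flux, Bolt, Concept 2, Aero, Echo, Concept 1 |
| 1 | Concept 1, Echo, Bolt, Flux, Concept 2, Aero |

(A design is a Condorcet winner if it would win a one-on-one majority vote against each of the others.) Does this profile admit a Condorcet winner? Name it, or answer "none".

Pairwise majorities:
Concept 2–Echo: Concept 2 4–3.
Concept 2–Bolt: Bolt 5–2.
Concept 2 vs Flux: Flux wins 5–2.
Concept 2–Concept 1: Concept 2 4–3.
Concept 2 vs Aero: Concept 2, 7–0.
Echo vs Bolt: Bolt, 4–3.
Echo–Flux: Flux 4–3.
Echo vs Concept 1: Echo wins 6–1.
Echo vs Aero: Aero wins 4–3.
Bolt–Flux: Flux 6–1.
Bolt vs Concept 1: Bolt, 4–3.
Bolt vs Aero: Bolt wins 7–0.
Flux vs Concept 1: Flux wins 4–3.
Flux vs Aero: Flux wins 7–0.
Concept 1 vs Aero: Aero, 4–3.
Flux beats each of Concept 2, Echo, Bolt, Concept 1, Aero — Flux is the Condorcet winner.

Flux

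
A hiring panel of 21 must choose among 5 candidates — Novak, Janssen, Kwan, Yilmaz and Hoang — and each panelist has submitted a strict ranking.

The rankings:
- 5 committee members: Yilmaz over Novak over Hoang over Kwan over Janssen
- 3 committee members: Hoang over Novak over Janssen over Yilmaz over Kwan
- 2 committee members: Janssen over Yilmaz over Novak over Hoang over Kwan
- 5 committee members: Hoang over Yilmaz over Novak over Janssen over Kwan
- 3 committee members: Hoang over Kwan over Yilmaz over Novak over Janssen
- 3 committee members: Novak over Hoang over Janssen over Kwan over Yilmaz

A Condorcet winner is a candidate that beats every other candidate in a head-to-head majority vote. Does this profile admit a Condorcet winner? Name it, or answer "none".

Pairwise majorities:
Novak vs Janssen: 5+3+5+3+3 = 19 for Novak, 2 for Janssen — Novak by 19–2.
Novak vs Kwan: 5+3+2+5+3 = 18 for Novak, 3 for Kwan — Novak by 18–3.
Novak vs Yilmaz: Novak preferred on 3+3 = 6 ballots; Yilmaz wins 15–6.
Novak vs Hoang: Novak preferred on 5+2+3 = 10 ballots; Hoang wins 11–10.
Janssen vs Kwan: 3+2+5+3 = 13 for Janssen, 8 for Kwan — Janssen by 13–8.
Janssen vs Yilmaz: Janssen preferred on 3+2+3 = 8 ballots; Yilmaz wins 13–8.
Janssen vs Hoang: 2 for Janssen, 19 for Hoang — Hoang by 19–2.
Kwan vs Yilmaz: Kwan preferred on 3+3 = 6 ballots; Yilmaz wins 15–6.
Kwan vs Hoang: 0 to 21, Hoang.
Yilmaz vs Hoang: Yilmaz is ranked higher on 5+2 = 7 ballots, Hoang on 14. Hoang wins 14–7.
Only Hoang has no losses; Hoang is the Condorcet winner.

Hoang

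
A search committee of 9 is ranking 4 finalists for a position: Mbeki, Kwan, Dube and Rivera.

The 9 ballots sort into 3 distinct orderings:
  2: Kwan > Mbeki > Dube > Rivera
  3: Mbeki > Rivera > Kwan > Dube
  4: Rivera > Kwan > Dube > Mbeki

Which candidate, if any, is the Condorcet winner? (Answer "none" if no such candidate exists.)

none

Check each pair by majority over 9 ballots:
Mbeki vs Kwan: 3 to 6, Kwan.
Mbeki vs Dube: Mbeki preferred on 2+3 = 5 ballots; Mbeki wins 5–4.
Mbeki vs Rivera: Mbeki is ranked higher on 2+3 = 5 ballots, Rivera on 4. Mbeki wins 5–4.
Kwan vs Dube: 2+3+4 = 9 for Kwan, 0 for Dube — Kwan by 9–0.
Kwan vs Rivera: Kwan is ranked higher on 2 ballots, Rivera on 7. Rivera wins 7–2.
Dube vs Rivera: Dube is ranked higher on 2 ballots, Rivera on 7. Rivera wins 7–2.
Each candidate drops at least one matchup (Mbeki loses to Kwan; Kwan loses to Rivera; Dube loses to Mbeki; Rivera loses to Mbeki); the cycle Mbeki > Rivera > Kwan > Mbeki rules out a Condorcet winner.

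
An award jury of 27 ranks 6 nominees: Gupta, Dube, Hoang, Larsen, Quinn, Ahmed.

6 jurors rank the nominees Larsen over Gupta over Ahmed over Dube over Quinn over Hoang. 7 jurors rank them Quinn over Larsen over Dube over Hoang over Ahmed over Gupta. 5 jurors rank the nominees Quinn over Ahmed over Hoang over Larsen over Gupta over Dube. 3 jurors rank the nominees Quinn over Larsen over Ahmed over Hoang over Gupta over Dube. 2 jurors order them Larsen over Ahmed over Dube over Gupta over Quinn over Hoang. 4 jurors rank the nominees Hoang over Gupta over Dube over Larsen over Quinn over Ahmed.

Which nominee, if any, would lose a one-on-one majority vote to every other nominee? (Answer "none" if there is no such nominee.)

none

Pairwise majorities:
Gupta vs Dube: 6+5+3+4 = 18 for Gupta, 9 for Dube — Gupta by 18–9.
Gupta vs Hoang: 8 to 19, Hoang.
Gupta vs Larsen: Larsen, 23–4.
Gupta vs Quinn: Quinn wins 15–12.
Gupta vs Ahmed: Ahmed, 17–10.
Dube vs Hoang: Dube preferred on 6+7+2 = 15 ballots; Dube wins 15–12.
Dube vs Larsen: 4 for Dube, 23 for Larsen — Larsen by 23–4.
Dube vs Quinn: Quinn wins 15–12.
Dube vs Ahmed: Ahmed wins 16–11.
Hoang vs Larsen: 9 to 18, Larsen.
Hoang vs Quinn: Quinn wins 23–4.
Hoang vs Ahmed: Ahmed wins 16–11.
Larsen vs Quinn: Quinn wins 15–12.
Larsen vs Ahmed: Larsen wins 22–5.
Quinn vs Ahmed: Quinn wins 19–8.
Each nominee has at least one pairwise win (Gupta beats Dube; Dube beats Hoang; Hoang beats Gupta; Larsen beats Gupta; Quinn beats Gupta; Ahmed beats Gupta) — no Condorcet loser.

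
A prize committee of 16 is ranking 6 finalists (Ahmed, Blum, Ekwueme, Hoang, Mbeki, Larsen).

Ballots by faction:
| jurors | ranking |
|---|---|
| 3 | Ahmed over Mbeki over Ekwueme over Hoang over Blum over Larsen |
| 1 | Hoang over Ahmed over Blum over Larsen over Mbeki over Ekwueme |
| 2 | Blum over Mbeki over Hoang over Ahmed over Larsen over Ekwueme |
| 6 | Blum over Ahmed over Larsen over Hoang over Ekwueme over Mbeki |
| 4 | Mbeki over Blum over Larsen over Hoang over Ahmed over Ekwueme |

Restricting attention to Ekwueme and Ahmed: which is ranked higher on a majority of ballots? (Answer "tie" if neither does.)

Ahmed

No ballot ranks Ekwueme above Ahmed: 0.
Ballots ranking Ahmed above Ekwueme: 16 − 0 = 16.
Ahmed wins the head-to-head 16–0.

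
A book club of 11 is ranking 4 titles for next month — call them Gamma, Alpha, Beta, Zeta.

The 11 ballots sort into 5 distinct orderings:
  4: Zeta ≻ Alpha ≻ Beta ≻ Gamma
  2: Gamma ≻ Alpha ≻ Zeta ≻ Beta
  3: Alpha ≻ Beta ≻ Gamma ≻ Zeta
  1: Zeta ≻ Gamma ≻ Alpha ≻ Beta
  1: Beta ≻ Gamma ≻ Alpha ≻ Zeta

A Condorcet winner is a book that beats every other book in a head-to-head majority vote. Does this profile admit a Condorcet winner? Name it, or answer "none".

Head-to-head results (11 members):
Gamma vs Alpha: Alpha wins 7–4.
Gamma vs Beta: Gamma is ranked higher on 2+1 = 3 ballots, Beta on 8. Beta wins 8–3.
Gamma vs Zeta: Gamma preferred on 2+3+1 = 6 ballots; Gamma wins 6–5.
Alpha vs Beta: 4+2+3+1 = 10 for Alpha, 1 for Beta — Alpha by 10–1.
Alpha vs Zeta: Alpha, 6–5.
Beta vs Zeta: Beta preferred on 3+1 = 4 ballots; Zeta wins 7–4.
Only Alpha has no losses; Alpha is the Condorcet winner.

Alpha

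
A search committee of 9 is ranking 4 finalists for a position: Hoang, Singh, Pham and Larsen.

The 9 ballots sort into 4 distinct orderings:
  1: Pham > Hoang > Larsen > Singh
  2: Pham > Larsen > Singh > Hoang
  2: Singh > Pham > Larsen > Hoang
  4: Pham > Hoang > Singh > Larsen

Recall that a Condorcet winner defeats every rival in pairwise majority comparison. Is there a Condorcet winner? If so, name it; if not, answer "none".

Pham

Head-to-head results (9 committee members):
Hoang–Singh: Hoang 5–4.
Hoang–Pham: Pham 9–0.
Hoang vs Larsen: Hoang, 5–4.
Singh–Pham: Pham 7–2.
Singh–Larsen: Singh 6–3.
Pham–Larsen: Pham 9–0.
Pham beats each of Hoang, Singh, Larsen — Pham is the Condorcet winner.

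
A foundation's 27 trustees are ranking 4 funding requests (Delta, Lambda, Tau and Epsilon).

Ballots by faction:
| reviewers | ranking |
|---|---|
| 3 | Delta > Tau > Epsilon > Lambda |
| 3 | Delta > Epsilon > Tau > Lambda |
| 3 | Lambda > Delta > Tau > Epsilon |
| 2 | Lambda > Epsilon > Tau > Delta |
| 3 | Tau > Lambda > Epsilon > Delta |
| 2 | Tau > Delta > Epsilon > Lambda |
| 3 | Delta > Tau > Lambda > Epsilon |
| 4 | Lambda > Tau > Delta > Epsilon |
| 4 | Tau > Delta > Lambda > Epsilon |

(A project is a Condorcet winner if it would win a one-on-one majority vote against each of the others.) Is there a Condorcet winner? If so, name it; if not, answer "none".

Tau

Check each pair by majority over 27 ballots:
Delta vs Lambda: Delta preferred on 3+3+2+3+4 = 15 ballots; Delta wins 15–12.
Delta vs Tau: Tau, 15–12.
Delta vs Epsilon: Delta, 22–5.
Lambda vs Tau: Lambda preferred on 3+2+4 = 9 ballots; Tau wins 18–9.
Lambda vs Epsilon: Lambda wins 19–8.
Tau vs Epsilon: Tau wins 22–5.
Tau beats each of Delta, Lambda, Epsilon — Tau is the Condorcet winner.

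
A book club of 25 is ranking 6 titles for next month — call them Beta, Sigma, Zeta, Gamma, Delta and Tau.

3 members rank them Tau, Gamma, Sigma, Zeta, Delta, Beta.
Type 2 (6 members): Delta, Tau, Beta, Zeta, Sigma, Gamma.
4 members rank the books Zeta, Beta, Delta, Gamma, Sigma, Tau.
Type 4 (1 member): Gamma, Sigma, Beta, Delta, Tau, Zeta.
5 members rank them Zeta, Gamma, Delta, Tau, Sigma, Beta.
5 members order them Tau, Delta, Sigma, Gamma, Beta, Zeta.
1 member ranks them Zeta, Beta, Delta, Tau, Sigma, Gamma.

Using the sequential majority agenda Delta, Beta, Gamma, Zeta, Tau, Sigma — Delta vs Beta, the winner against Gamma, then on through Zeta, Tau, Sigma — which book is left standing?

Round 1: Delta vs Beta — 19–6, Delta advances.
Round 2: Delta vs Gamma — 16–9, Delta advances.
Round 3: Delta vs Zeta — 12–13, Zeta advances.
Round 4: Zeta vs Tau — 10–15, Tau advances.
Round 5: Tau vs Sigma — 20–5, Tau advances.
Tau survives the agenda.

Tau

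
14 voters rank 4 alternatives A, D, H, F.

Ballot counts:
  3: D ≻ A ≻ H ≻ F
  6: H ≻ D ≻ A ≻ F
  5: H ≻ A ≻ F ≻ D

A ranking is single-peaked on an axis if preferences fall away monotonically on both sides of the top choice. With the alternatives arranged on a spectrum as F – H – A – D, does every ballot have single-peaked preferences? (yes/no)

no

Axis positions: F=1, H=2, A=3, D=4.
Faction 1 (peak D at position 4): ranking walks positions 4-3-2-1, expanding outward from the peak — single-peaked.
Faction 2: ranking walks positions 2-4-3-1; D is ranked above A even though A lies between D and the peak H on the axis — preferences dip and rise again. Not single-peaked.
Faction 3 (peak H at position 2): ranking walks positions 2-3-1-4, expanding outward from the peak — single-peaked.
Faction 2 violates single-peakedness, so the profile is not single-peaked on this axis.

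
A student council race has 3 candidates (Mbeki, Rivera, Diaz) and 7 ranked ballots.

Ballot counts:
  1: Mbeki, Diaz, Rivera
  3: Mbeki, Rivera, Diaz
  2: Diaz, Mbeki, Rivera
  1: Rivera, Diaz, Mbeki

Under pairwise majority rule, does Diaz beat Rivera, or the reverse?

Rivera

Ballots ranking Diaz above Rivera: 1 + 2 = 3.
Ballots ranking Rivera above Diaz: 7 − 3 = 4.
Rivera wins the head-to-head 4–3.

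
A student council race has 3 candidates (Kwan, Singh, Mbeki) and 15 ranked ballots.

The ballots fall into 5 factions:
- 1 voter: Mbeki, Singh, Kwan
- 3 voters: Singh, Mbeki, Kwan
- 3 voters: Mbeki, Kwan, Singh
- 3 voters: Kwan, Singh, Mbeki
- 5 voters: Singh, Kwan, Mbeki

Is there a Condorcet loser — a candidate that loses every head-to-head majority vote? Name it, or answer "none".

Pairwise majorities:
Kwan vs Singh: Singh wins 9–6.
Kwan vs Mbeki: Kwan preferred on 3+5 = 8 ballots; Kwan wins 8–7.
Singh vs Mbeki: 3+3+5 = 11 for Singh, 4 for Mbeki — Singh by 11–4.
Mbeki is beaten in every head-to-head and is the Condorcet loser.

Mbeki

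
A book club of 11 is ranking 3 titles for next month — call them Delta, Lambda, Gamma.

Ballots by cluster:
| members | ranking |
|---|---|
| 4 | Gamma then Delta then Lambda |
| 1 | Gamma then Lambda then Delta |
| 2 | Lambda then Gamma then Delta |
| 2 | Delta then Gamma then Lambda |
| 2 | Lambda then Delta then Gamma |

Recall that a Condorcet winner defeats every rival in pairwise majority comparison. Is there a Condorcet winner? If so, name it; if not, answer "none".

Head-to-head results (11 members):
Delta vs Lambda: Delta wins 6–5.
Delta vs Gamma: Gamma, 7–4.
Lambda–Gamma: Gamma 7–4.
Only Gamma has no losses; Gamma is the Condorcet winner.

Gamma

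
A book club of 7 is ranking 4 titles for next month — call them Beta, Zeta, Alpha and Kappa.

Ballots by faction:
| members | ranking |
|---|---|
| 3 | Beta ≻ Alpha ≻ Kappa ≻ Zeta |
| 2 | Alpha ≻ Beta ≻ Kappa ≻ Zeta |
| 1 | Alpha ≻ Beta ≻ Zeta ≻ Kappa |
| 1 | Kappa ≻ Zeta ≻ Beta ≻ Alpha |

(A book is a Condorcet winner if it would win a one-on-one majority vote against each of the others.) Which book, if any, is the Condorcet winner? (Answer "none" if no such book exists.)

Beta

Head-to-head results (7 members):
Beta vs Zeta: Beta wins 6–1.
Beta vs Alpha: Beta, 4–3.
Beta–Kappa: Beta 6–1.
Zeta vs Alpha: Alpha, 6–1.
Zeta vs Kappa: Kappa wins 6–1.
Alpha–Kappa: Alpha 6–1.
Only Beta has no losses; Beta is the Condorcet winner.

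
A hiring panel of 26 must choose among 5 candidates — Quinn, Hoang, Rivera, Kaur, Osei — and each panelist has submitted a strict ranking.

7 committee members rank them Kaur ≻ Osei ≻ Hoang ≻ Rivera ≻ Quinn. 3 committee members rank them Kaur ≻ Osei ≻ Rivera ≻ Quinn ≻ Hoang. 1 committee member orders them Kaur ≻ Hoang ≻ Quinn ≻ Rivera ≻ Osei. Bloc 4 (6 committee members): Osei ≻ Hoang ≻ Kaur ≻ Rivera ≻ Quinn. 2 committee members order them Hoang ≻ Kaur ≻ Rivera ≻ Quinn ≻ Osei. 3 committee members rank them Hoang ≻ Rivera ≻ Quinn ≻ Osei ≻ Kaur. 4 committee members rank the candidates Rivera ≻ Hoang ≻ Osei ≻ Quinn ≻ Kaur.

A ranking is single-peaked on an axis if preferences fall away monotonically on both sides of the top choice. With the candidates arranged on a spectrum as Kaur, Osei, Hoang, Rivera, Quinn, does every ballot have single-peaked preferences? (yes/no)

Axis positions: Kaur=1, Osei=2, Hoang=3, Rivera=4, Quinn=5.
Bloc 1 (peak Kaur at position 1): ranking walks positions 1-2-3-4-5, expanding outward from the peak — single-peaked.
Bloc 2: ranking walks positions 1-2-4-5-3; Rivera is ranked above Hoang even though Hoang lies between Rivera and the peak Kaur on the axis — preferences dip and rise again. Not single-peaked.
Bloc 3: ranking walks positions 1-3-5-4-2; Hoang is ranked above Osei even though Osei lies between Hoang and the peak Kaur on the axis — preferences dip and rise again. Not single-peaked.
Bloc 4 (peak Osei at position 2): ranking walks positions 2-3-1-4-5, expanding outward from the peak — single-peaked.
Bloc 5: ranking walks positions 3-1-4-5-2; Kaur is ranked above Osei even though Osei lies between Kaur and the peak Hoang on the axis — preferences dip and rise again. Not single-peaked.
Bloc 6 (peak Hoang at position 3): ranking walks positions 3-4-5-2-1, expanding outward from the peak — single-peaked.
Bloc 7 (peak Rivera at position 4): ranking walks positions 4-3-2-5-1, expanding outward from the peak — single-peaked.
Bloc 2 violates single-peakedness, so the profile is not single-peaked on this axis.

no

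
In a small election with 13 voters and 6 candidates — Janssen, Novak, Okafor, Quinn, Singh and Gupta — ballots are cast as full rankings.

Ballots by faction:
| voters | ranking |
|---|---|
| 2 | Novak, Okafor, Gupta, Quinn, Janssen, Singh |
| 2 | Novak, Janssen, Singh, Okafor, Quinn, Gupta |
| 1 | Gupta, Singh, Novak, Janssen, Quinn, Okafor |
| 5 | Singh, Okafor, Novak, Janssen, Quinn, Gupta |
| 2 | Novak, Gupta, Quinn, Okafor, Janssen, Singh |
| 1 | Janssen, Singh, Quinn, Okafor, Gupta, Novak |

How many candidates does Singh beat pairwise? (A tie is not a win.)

4

Singh against each rival (13 voters):
Singh vs Janssen: Janssen wins 7–6.
Singh vs Novak: Singh, 7–6.
Singh vs Okafor: Singh, 9–4.
Singh vs Quinn: 9 to 4, Singh.
Singh vs Gupta: Singh, 8–5.
Singh beats Novak, Okafor, Quinn, Gupta; loses to Janssen — 4 pairwise wins.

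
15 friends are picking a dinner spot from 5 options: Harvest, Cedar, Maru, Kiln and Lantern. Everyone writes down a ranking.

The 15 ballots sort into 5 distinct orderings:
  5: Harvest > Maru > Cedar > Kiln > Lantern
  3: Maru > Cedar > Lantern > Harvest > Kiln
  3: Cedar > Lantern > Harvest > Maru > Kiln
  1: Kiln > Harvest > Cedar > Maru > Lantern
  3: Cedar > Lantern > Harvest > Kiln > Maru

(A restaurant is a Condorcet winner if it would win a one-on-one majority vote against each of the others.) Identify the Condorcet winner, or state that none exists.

Pairwise majorities:
Harvest vs Cedar: 5+1 = 6 for Harvest, 9 for Cedar — Cedar by 9–6.
Harvest vs Maru: Harvest preferred on 5+3+1+3 = 12 ballots; Harvest wins 12–3.
Harvest vs Kiln: 5+3+3+3 = 14 for Harvest, 1 for Kiln — Harvest by 14–1.
Harvest vs Lantern: Harvest preferred on 5+1 = 6 ballots; Lantern wins 9–6.
Cedar vs Maru: 3+1+3 = 7 for Cedar, 8 for Maru — Maru by 8–7.
Cedar vs Kiln: Cedar preferred on 5+3+3+3 = 14 ballots; Cedar wins 14–1.
Cedar vs Lantern: Cedar preferred on 5+3+3+1+3 = 15 ballots; Cedar wins 15–0.
Maru vs Kiln: 5+3+3 = 11 for Maru, 4 for Kiln — Maru by 11–4.
Maru vs Lantern: Maru preferred on 5+3+1 = 9 ballots; Maru wins 9–6.
Kiln vs Lantern: Kiln preferred on 5+1 = 6 ballots; Lantern wins 9–6.
Every restaurant loses at least once (Harvest loses to Cedar; Cedar loses to Maru; Maru loses to Harvest; Kiln loses to Harvest; Lantern loses to Cedar). The majority relation contains the cycle Harvest > Maru > Cedar > Harvest, so there is no Condorcet winner.

none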